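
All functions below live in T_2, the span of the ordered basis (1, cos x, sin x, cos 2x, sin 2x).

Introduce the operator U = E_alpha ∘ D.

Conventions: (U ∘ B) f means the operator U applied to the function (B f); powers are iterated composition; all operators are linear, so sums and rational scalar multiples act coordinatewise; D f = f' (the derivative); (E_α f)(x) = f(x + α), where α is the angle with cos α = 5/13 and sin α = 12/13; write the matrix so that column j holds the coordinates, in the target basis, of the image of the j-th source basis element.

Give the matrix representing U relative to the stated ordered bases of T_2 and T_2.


image of 1: 0
image of cos x: -(12/13)cos x - (5/13)sin x
image of sin x: (5/13)cos x - (12/13)sin x
image of cos 2x: -(240/169)cos 2x + (238/169)sin 2x
image of sin 2x: -(238/169)cos 2x - (240/169)sin 2x
each image's coordinates form column j of the matrix

the matrix is [[0, 0, 0, 0, 0]; [0, -12/13, 5/13, 0, 0]; [0, -5/13, -12/13, 0, 0]; [0, 0, 0, -240/169, -238/169]; [0, 0, 0, 238/169, -240/169]] (rows listed top to bottom)


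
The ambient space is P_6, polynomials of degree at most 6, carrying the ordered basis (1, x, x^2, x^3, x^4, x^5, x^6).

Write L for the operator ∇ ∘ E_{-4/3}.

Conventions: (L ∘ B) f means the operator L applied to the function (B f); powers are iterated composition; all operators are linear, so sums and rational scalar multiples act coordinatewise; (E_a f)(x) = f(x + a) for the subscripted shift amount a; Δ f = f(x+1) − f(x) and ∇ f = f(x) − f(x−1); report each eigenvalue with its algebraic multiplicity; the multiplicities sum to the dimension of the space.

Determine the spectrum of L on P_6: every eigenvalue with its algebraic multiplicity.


image of 1: 0
image of x: 1
image of x^2: 2x - 11/3
image of x^3: 3x^2 - 11x + 31/3
image of x^4: 4x^3 - 22x^2 + (124/3)x - 715/27
image of x^5: 5x^4 - (110/3)x^3 + (310/3)x^2 - (3575/27)x + 5261/81
image of x^6: 6x^5 - 55x^4 + (620/3)x^3 - (3575/9)x^2 + (10522/27)x - 12617/81
the matrix is upper triangular; its diagonal is (0, 0, 0, 0, 0, 0, 0)
for a triangular matrix the eigenvalues are the diagonal entries, with algebraic multiplicity their repetition count

λ = 0 (multiplicity 7)


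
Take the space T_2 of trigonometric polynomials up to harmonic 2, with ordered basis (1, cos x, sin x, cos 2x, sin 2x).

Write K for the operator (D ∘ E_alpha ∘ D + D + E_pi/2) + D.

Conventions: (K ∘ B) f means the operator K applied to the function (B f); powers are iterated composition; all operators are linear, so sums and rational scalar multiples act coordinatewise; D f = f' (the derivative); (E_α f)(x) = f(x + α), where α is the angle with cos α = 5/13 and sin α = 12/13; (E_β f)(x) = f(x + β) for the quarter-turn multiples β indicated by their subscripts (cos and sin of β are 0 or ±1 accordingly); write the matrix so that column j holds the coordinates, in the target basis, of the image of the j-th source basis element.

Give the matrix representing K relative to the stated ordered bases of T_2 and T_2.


image of 1: 1
image of cos x: -(5/13)cos x - (27/13)sin x
image of sin x: (27/13)cos x - (5/13)sin x
image of cos 2x: (307/169)cos 2x - (196/169)sin 2x
image of sin 2x: (196/169)cos 2x + (307/169)sin 2x
each image's coordinates form column j of the matrix

the matrix is [[1, 0, 0, 0, 0]; [0, -5/13, 27/13, 0, 0]; [0, -27/13, -5/13, 0, 0]; [0, 0, 0, 307/169, 196/169]; [0, 0, 0, -196/169, 307/169]] (rows listed top to bottom)


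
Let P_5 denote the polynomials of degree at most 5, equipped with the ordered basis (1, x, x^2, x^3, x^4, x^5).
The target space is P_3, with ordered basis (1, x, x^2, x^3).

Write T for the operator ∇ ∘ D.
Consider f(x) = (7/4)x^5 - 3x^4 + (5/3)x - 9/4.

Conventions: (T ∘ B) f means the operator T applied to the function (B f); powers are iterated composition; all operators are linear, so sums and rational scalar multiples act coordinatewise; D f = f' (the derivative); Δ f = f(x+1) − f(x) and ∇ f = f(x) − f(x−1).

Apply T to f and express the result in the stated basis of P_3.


the image equals g(x) = 35x^3 - (177/2)x^2 + 71x - 83/4

D f = (35/4)x^4 - 12x^3 + 5/3
∇ D f = 35x^3 - (177/2)x^2 + 71x - 83/4


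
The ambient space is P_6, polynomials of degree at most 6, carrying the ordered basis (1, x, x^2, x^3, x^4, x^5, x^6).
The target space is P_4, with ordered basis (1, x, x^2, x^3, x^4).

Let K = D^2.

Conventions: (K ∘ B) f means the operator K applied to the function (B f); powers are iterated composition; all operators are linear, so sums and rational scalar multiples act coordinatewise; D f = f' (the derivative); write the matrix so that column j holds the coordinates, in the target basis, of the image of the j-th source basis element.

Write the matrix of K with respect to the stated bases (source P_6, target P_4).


image of 1: 0
image of x: 0
image of x^2: 2
image of x^3: 6x
image of x^4: 12x^2
image of x^5: 20x^3
image of x^6: 30x^4
each image's coordinates form column j of the matrix

the matrix is [[0, 0, 2, 0, 0, 0, 0]; [0, 0, 0, 6, 0, 0, 0]; [0, 0, 0, 0, 12, 0, 0]; [0, 0, 0, 0, 0, 20, 0]; [0, 0, 0, 0, 0, 0, 30]] (rows listed top to bottom)


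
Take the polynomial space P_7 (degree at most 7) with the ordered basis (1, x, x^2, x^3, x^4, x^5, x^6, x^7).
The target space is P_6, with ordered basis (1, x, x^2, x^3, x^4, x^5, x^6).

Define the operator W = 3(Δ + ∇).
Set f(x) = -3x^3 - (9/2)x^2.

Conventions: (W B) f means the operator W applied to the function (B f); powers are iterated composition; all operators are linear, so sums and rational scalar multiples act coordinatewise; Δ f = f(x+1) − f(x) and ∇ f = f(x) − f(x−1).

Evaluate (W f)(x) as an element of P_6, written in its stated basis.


Δ f = -9x^2 - 18x - 15/2
∇ f = -9x^2 + 3/2
(Δ + ∇) f = -18x^2 - 18x - 6
(3(Δ + ∇)) f = -54x^2 - 54x - 18

g(x) = -54x^2 - 54x - 18


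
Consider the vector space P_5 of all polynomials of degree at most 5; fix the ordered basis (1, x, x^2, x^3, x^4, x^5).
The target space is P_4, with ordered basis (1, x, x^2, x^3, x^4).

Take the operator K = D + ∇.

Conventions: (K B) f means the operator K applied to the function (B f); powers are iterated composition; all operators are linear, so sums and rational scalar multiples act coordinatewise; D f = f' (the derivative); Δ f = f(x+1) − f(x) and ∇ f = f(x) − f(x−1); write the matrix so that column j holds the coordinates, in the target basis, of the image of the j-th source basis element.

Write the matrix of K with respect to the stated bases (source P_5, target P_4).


the matrix is [[0, 2, -1, 1, -1, 1]; [0, 0, 4, -3, 4, -5]; [0, 0, 0, 6, -6, 10]; [0, 0, 0, 0, 8, -10]; [0, 0, 0, 0, 0, 10]] (rows listed top to bottom)

image of 1: 0
image of x: 2
image of x^2: 4x - 1
image of x^3: 6x^2 - 3x + 1
image of x^4: 8x^3 - 6x^2 + 4x - 1
image of x^5: 10x^4 - 10x^3 + 10x^2 - 5x + 1
each image's coordinates form column j of the matrix


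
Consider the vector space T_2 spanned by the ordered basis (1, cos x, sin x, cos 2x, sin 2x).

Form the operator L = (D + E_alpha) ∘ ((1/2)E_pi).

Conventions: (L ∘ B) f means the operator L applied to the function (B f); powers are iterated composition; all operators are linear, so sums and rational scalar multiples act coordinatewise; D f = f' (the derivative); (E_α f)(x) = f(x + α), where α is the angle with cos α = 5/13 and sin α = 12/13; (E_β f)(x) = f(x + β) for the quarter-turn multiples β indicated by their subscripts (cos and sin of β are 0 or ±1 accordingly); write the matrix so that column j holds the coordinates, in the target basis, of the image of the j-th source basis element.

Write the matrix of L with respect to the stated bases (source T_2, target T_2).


the matrix is [[1/2, 0, 0, 0, 0]; [0, -5/26, -25/26, 0, 0]; [0, 25/26, -5/26, 0, 0]; [0, 0, 0, -119/338, 229/169]; [0, 0, 0, -229/169, -119/338]] (rows listed top to bottom)

image of 1: 1/2
image of cos x: -(5/26)cos x + (25/26)sin x
image of sin x: -(25/26)cos x - (5/26)sin x
image of cos 2x: -(119/338)cos 2x - (229/169)sin 2x
image of sin 2x: (229/169)cos 2x - (119/338)sin 2x
each image's coordinates form column j of the matrix


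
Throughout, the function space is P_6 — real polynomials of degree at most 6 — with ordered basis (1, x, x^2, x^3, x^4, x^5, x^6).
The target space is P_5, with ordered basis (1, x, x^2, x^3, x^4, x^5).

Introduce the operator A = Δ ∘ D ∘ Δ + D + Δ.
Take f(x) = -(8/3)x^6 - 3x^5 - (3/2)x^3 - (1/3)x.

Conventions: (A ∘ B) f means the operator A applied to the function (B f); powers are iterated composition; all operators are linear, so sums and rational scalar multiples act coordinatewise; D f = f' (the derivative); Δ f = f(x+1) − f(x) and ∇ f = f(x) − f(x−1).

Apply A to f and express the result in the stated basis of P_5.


Δ f = -16x^5 - 55x^4 - (250/3)x^3 - (149/2)x^2 - (71/2)x - 15/2
D Δ f = -80x^4 - 220x^3 - 250x^2 - 149x - 71/2
Δ D Δ f = -320x^3 - 1140x^2 - 1480x - 699
D f = -16x^5 - 15x^4 - (9/2)x^2 - 1/3
Δ f = -16x^5 - 55x^4 - (250/3)x^3 - (149/2)x^2 - (71/2)x - 15/2
(Δ ∘ D ∘ Δ + D + Δ) f = -32x^5 - 70x^4 - (1210/3)x^3 - 1219x^2 - (3031/2)x - 4241/6

the result is g(x) = -32x^5 - 70x^4 - (1210/3)x^3 - 1219x^2 - (3031/2)x - 4241/6


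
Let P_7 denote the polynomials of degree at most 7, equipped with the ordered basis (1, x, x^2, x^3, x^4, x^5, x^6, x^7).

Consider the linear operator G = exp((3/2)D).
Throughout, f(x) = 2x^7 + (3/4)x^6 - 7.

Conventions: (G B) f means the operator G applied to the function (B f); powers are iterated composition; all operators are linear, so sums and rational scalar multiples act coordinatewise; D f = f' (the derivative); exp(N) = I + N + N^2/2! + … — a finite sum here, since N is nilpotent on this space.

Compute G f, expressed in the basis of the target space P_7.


order-1 term: 21x^6 + (27/4)x^5
order-2 term: (189/2)x^5 + (405/16)x^4
order-3 term: (945/4)x^4 + (405/8)x^3
order-4 term: (2835/8)x^3 + (3645/64)x^2
order-5 term: (5103/16)x^2 + (2187/64)x
order-6 term: (5103/32)x + 2187/256
order-7 term: 2187/64
the series for exp((3/2)D) f terminates at order 7
exp((3/2)D) f = 2x^7 + (87/4)x^6 + (405/4)x^5 + (4185/16)x^4 + 405x^3 + (24057/64)x^2 + (12393/64)x + 9143/256

g(x) = 2x^7 + (87/4)x^6 + (405/4)x^5 + (4185/16)x^4 + 405x^3 + (24057/64)x^2 + (12393/64)x + 9143/256


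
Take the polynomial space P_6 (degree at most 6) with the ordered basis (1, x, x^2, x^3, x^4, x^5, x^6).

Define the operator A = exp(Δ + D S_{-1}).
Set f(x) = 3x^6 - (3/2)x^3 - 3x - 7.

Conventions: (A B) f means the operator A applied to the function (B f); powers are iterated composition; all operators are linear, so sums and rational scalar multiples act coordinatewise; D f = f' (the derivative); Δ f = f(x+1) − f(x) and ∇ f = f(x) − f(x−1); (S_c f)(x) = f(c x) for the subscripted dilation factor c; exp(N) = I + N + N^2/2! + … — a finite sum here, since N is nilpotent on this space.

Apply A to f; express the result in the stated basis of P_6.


g(x) = 3x^6 + 36x^5 + 45x^4 + (837/2)x^3 + 360x^2 + (2301/2)x + 625/2

order-1 term: 36x^5 + 45x^4 + 60x^3 + 45x^2 + (27/2)x + 3/2
order-2 term: 360x^3 + 315x^2 + 360x + 93
order-3 term: 780x + 225
the series for exp(Δ + D S_{-1}) f terminates at order 3
exp(Δ + D S_{-1}) f = 3x^6 + 36x^5 + 45x^4 + (837/2)x^3 + 360x^2 + (2301/2)x + 625/2


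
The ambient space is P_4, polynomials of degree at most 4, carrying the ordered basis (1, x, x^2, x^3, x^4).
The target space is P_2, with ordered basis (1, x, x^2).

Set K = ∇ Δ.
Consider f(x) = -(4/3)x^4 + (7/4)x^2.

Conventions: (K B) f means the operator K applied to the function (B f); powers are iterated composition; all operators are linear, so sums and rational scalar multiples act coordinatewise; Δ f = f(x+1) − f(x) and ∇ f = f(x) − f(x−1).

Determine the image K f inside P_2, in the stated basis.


Δ f = -(16/3)x^3 - 8x^2 - (11/6)x + 5/12
∇ Δ f = -16x^2 + 5/6

the result is g(x) = -16x^2 + 5/6


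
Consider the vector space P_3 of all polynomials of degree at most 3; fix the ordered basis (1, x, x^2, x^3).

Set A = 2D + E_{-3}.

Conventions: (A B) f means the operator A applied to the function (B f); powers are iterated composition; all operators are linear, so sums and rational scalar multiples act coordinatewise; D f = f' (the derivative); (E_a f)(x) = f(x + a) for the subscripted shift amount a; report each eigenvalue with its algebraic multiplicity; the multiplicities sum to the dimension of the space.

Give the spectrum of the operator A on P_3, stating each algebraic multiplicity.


image of 1: 1
image of x: x - 1
image of x^2: x^2 - 2x + 9
image of x^3: x^3 - 3x^2 + 27x - 27
the matrix is upper triangular; its diagonal is (1, 1, 1, 1)
for a triangular matrix the eigenvalues are the diagonal entries, with algebraic multiplicity their repetition count

λ = 1 (multiplicity 4)


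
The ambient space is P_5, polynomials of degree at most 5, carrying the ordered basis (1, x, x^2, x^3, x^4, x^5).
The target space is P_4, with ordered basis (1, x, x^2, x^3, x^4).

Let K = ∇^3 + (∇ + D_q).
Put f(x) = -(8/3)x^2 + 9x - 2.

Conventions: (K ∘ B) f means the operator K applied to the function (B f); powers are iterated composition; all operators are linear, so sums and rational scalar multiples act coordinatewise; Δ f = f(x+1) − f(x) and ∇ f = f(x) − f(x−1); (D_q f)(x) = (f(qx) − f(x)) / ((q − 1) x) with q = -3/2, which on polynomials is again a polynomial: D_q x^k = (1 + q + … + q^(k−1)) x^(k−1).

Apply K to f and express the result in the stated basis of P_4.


∇ f = -(16/3)x + 35/3
∇ ∇ f = -16/3
∇ ∇ ∇ f = 0
∇ f = -(16/3)x + 35/3
D_q f = (4/3)x + 9
(∇ + D_q) f = -4x + 62/3
(∇^3 + (∇ + D_q)) f = -4x + 62/3

the result is g(x) = -4x + 62/3


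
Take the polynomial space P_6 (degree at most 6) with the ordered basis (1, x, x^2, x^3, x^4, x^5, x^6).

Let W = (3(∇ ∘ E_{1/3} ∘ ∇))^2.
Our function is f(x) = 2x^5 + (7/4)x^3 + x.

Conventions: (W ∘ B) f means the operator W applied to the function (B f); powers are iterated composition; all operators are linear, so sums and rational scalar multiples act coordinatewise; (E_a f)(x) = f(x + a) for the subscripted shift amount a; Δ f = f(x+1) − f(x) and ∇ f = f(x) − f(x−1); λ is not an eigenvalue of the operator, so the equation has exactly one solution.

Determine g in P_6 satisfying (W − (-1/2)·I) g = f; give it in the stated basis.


the result is g(x) = 4x^5 + (7/2)x^3 - 8638x + 11520

write g with unknown coordinates in the stated basis and equate coefficients in (W − (-1/2)·I) g = f
solving from the highest basis element down gives g = 4x^5 + (7/2)x^3 - 8638x + 11520
check: W g = 4320x - 5760
so W g − (-1/2)·g = 2x^5 + (7/4)x^3 + x = f ✓


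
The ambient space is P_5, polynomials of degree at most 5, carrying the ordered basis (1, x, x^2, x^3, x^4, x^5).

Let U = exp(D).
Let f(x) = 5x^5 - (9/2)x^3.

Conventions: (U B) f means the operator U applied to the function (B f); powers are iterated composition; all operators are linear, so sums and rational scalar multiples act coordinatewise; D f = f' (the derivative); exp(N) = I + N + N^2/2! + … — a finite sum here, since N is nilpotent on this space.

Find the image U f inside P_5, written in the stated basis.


order-1 term: 25x^4 - (27/2)x^2
order-2 term: 50x^3 - (27/2)x
order-3 term: 50x^2 - 9/2
order-4 term: 25x
order-5 term: 5
the series for exp(D) f terminates at order 5
exp(D) f = 5x^5 + 25x^4 + (91/2)x^3 + (73/2)x^2 + (23/2)x + 1/2

g(x) = 5x^5 + 25x^4 + (91/2)x^3 + (73/2)x^2 + (23/2)x + 1/2


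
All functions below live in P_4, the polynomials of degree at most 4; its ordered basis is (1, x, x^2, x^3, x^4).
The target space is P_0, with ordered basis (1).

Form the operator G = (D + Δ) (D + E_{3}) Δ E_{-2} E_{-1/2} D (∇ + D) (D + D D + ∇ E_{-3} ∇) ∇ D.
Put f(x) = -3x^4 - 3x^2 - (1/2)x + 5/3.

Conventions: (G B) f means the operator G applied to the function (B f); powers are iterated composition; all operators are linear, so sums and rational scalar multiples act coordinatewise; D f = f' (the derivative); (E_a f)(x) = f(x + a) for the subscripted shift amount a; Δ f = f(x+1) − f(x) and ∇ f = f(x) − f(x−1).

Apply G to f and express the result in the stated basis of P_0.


D f = -12x^3 - 6x - 1/2
∇ D f = -36x^2 + 36x - 18
D (∇ D) f = -72x + 36
D (∇ D) f = -72x + 36
D D (∇ D) f = -72
∇ (∇ D) f = -72x + 72
E_{-3} ∇ (∇ D) f = -72x + 288
∇ E_{-3} ∇ (∇ D) f = -72
(D + D D + ∇ E_{-3} ∇) (∇ D) f = -72x - 108
∇ ((D + D D + ∇ E_{-3} ∇) ∇ D) f = -72
D ((D + D D + ∇ E_{-3} ∇) ∇ D) f = -72
(∇ + D) ((D + D D + ∇ E_{-3} ∇) ∇ D) f = -144
D (∇ + D) ((D + D D + ∇ E_{-3} ∇) ∇ D) f = 0
E_{-1/2} D (∇ + D) ((D + D D + ∇ E_{-3} ∇) ∇ D) f = 0
E_{-2} (E_{-1/2} D) (∇ + D) ((D + D D + ∇ E_{-3} ∇) ∇ D) f = 0
Δ E_{-2} (E_{-1/2} D) (∇ + D) ((D + D D + ∇ E_{-3} ∇) ∇ D) f = 0
D (Δ E_{-2} E_{-1/2} D) (∇ + D) ((D + D D + ∇ E_{-3} ∇) ∇ D) f = 0
E_{3} (Δ E_{-2} E_{-1/2} D) (∇ + D) ((D + D D + ∇ E_{-3} ∇) ∇ D) f = 0
(D + E_{3}) (Δ E_{-2} E_{-1/2} D) (∇ + D) ((D + D D + ∇ E_{-3} ∇) ∇ D) f = 0
D ((D + E_{3}) Δ E_{-2} E_{-1/2} D (∇ + D)) ((D + D D + ∇ E_{-3} ∇) ∇ D) f = 0
Δ ((D + E_{3}) Δ E_{-2} E_{-1/2} D (∇ + D)) ((D + D D + ∇ E_{-3} ∇) ∇ D) f = 0
(D + Δ) ((D + E_{3}) Δ E_{-2} E_{-1/2} D (∇ + D)) ((D + D D + ∇ E_{-3} ∇) ∇ D) f = 0

the result is g(x) = 0


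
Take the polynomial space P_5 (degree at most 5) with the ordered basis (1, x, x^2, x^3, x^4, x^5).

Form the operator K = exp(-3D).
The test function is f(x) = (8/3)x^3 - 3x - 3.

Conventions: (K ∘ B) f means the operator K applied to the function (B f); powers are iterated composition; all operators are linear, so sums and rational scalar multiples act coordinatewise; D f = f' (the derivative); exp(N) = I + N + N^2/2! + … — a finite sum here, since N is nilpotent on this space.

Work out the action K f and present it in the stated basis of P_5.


order-1 term: -24x^2 + 9
order-2 term: 72x
order-3 term: -72
the series for exp(-3D) f terminates at order 3
exp(-3D) f = (8/3)x^3 - 24x^2 + 69x - 66

the result is g(x) = (8/3)x^3 - 24x^2 + 69x - 66


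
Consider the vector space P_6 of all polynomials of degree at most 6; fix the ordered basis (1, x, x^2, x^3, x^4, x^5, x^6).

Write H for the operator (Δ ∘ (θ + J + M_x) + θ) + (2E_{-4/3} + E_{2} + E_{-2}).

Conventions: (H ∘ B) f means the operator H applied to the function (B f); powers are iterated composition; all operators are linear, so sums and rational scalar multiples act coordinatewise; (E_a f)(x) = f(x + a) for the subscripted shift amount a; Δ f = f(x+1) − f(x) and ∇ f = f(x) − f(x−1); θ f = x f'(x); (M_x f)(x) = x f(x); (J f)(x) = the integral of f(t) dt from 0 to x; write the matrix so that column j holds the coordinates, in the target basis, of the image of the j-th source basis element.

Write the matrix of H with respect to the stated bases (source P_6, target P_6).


the matrix is [[6, -1/6, 134/9, -53/108, 17626/405, -1099/486, 746978/5103]; [0, 8, 8/3, 146/3, 82/27, 18112/81, -532/81]; [0, 0, 10, 17/2, 316/3, 1085/54, 18598/27]; [0, 0, 0, 12, 52/3, 1700/9, 1760/27]; [0, 0, 0, 0, 14, 175/6, 910/3]; [0, 0, 0, 0, 0, 16, 44]; [0, 0, 0, 0, 0, 0, 18]] (rows listed top to bottom)

image of 1: 6
image of x: 8x - 1/6
image of x^2: 10x^2 + (8/3)x + 134/9
image of x^3: 12x^3 + (17/2)x^2 + (146/3)x - 53/108
image of x^4: 14x^4 + (52/3)x^3 + (316/3)x^2 + (82/27)x + 17626/405
image of x^5: 16x^5 + (175/6)x^4 + (1700/9)x^3 + (1085/54)x^2 + (18112/81)x - 1099/486
image of x^6: 18x^6 + 44x^5 + (910/3)x^4 + (1760/27)x^3 + (18598/27)x^2 - (532/81)x + 746978/5103
each image's coordinates form column j of the matrix


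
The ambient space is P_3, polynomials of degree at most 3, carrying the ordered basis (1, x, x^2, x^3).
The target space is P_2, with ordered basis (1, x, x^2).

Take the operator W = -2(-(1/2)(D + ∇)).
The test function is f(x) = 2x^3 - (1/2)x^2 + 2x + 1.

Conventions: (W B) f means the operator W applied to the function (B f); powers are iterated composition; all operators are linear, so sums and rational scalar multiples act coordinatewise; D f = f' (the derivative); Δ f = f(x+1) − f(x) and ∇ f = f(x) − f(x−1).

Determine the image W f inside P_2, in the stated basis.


g(x) = 12x^2 - 8x + 13/2

D f = 6x^2 - x + 2
∇ f = 6x^2 - 7x + 9/2
(D + ∇) f = 12x^2 - 8x + 13/2
(-(1/2)(D + ∇)) f = -6x^2 + 4x - 13/4
(-2(-(1/2)(D + ∇))) f = 12x^2 - 8x + 13/2


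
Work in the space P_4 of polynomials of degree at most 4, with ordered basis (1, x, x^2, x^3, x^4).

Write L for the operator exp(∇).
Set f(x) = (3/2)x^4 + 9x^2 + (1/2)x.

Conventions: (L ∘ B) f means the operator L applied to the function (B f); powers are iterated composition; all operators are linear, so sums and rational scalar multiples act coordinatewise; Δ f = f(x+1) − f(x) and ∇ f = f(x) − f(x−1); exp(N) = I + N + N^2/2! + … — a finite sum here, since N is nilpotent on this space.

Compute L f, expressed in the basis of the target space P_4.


order-1 term: 6x^3 - 9x^2 + 24x - 10
order-2 term: 9x^2 - 18x + 39/2
order-3 term: 6x - 9
order-4 term: 3/2
the series for exp(∇) f terminates at order 4
exp(∇) f = (3/2)x^4 + 6x^3 + 9x^2 + (25/2)x + 2

the result is g(x) = (3/2)x^4 + 6x^3 + 9x^2 + (25/2)x + 2


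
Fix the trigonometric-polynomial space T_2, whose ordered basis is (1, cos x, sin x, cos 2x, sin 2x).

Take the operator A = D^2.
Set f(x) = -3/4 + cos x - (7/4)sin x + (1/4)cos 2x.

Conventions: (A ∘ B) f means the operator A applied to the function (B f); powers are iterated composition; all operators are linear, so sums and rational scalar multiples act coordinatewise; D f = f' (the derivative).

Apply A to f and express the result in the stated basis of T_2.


the image equals g(x) = -cos x + (7/4)sin x - cos 2x

D f = -(7/4)cos x - sin x - (1/2)sin 2x
D D f = -cos x + (7/4)sin x - cos 2x


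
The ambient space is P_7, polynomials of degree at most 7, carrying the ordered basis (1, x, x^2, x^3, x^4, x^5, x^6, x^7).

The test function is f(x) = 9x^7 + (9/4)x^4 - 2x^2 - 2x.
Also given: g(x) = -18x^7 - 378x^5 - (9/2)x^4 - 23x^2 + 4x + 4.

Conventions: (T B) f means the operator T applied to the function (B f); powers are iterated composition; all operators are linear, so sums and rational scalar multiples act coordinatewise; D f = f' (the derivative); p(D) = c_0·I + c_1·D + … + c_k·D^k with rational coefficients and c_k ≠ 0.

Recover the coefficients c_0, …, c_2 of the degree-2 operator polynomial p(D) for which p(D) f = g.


D^0 f = 9x^7 + (9/4)x^4 - 2x^2 - 2x
D^1 f = 63x^6 + 9x^3 - 4x - 2
D^2 f = 378x^5 + 27x^2 - 4
matching coefficients of g against c_0 f + c_1 Df + … from the top degree down determines the c_i
solution: c_0 = -2, c_1 = 0, c_2 = -1

p(D) = -2·I − D^2, i.e. c_0 = -2, c_1 = 0, c_2 = -1


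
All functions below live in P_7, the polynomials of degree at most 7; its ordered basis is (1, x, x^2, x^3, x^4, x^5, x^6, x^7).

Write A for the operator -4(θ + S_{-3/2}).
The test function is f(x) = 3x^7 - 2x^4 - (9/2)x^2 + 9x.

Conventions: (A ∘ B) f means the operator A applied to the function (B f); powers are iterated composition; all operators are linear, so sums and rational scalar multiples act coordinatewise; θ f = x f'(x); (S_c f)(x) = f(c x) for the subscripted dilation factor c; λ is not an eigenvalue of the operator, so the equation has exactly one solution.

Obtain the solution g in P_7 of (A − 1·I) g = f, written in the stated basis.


write g with unknown coordinates in the stated basis and equate coefficients in (A − 1·I) g = f
solving from the highest basis element down gives g = (96/1259)x^7 + (8/149)x^4 + (1/4)x^2 + 9x
check: A g = (3873/1259)x^7 - (290/149)x^4 - (17/4)x^2 + 18x
so A g − 1·g = 3x^7 - 2x^4 - (9/2)x^2 + 9x = f ✓

the image equals g(x) = (96/1259)x^7 + (8/149)x^4 + (1/4)x^2 + 9x


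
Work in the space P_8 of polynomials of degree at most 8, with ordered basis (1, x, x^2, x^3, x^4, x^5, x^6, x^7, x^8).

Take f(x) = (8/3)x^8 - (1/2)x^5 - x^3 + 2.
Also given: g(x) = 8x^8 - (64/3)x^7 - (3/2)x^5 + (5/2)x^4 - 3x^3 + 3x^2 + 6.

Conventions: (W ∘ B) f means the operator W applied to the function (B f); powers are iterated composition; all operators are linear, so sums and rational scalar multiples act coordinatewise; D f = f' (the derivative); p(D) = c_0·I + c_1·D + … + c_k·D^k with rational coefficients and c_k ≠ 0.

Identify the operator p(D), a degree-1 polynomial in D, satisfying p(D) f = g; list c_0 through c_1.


D^0 f = (8/3)x^8 - (1/2)x^5 - x^3 + 2
D^1 f = (64/3)x^7 - (5/2)x^4 - 3x^2
matching coefficients of g against c_0 f + c_1 Df + … from the top degree down determines the c_i
solution: c_0 = 3, c_1 = -1

p(D) = 3·I − D, i.e. c_0 = 3, c_1 = -1


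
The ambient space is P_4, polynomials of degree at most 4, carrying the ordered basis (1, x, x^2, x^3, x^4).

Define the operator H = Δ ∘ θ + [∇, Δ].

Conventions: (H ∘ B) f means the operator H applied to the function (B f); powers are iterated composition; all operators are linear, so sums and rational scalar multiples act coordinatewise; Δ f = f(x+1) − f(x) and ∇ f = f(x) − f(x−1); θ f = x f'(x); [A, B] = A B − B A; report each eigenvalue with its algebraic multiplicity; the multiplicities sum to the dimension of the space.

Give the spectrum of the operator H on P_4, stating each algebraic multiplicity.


image of 1: 0
image of x: 1
image of x^2: 4x + 2
image of x^3: 9x^2 + 9x + 3
image of x^4: 16x^3 + 24x^2 + 16x + 4
the matrix is upper triangular; its diagonal is (0, 0, 0, 0, 0)
for a triangular matrix the eigenvalues are the diagonal entries, with algebraic multiplicity their repetition count

λ = 0 (multiplicity 5)


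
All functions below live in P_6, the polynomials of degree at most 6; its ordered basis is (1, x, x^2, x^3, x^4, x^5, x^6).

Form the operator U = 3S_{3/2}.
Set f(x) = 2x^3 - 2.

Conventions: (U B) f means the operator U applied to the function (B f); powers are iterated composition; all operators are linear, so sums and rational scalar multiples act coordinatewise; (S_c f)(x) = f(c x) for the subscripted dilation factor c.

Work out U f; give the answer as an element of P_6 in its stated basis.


the result is g(x) = (81/4)x^3 - 6

S_{3/2} f = (27/4)x^3 - 2
(3S_{3/2}) f = (81/4)x^3 - 6


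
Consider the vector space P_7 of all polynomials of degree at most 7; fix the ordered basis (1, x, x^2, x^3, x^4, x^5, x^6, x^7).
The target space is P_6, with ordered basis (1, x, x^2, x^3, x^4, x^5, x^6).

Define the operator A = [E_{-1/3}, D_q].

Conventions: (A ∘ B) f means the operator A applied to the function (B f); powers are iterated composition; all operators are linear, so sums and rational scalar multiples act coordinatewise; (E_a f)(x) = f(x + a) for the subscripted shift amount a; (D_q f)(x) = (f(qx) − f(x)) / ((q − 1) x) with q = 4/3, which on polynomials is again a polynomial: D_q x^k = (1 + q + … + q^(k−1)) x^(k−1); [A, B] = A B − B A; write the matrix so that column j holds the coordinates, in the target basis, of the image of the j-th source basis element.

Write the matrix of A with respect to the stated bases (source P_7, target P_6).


the matrix is [[0, 0, -1/9, 10/81, -67/729, 376/6561, -1909/59049, 9094/531441]; [0, 0, 0, -11/27, 49/81, -1234/2187, 8330/19683, -16487/59049]; [0, 0, 0, 0, -1, 452/243, -13690/6561, 36020/19683]; [0, 0, 0, 0, 0, -499/243, 10045/2187, -118565/19683]; [0, 0, 0, 0, 0, 0, -2777/729, 21782/2187]; [0, 0, 0, 0, 0, 0, 0, -4825/729]; [0, 0, 0, 0, 0, 0, 0, 0]] (rows listed top to bottom)

image of 1: 0
image of x: 0
image of x^2: -1/9
image of x^3: -(11/27)x + 10/81
image of x^4: -x^2 + (49/81)x - 67/729
image of x^5: -(499/243)x^3 + (452/243)x^2 - (1234/2187)x + 376/6561
image of x^6: -(2777/729)x^4 + (10045/2187)x^3 - (13690/6561)x^2 + (8330/19683)x - 1909/59049
image of x^7: -(4825/729)x^5 + (21782/2187)x^4 - (118565/19683)x^3 + (36020/19683)x^2 - (16487/59049)x + 9094/531441
each image's coordinates form column j of the matrix


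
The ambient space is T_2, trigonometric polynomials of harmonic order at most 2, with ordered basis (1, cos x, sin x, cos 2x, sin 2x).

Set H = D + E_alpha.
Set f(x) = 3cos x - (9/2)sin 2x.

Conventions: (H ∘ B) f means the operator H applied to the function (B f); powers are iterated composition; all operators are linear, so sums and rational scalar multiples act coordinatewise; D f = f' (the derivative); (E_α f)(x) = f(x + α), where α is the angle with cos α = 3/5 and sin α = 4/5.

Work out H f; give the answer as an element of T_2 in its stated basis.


D f = -3sin x - 9cos 2x
E_alpha f = (9/5)cos x - (12/5)sin x - (108/25)cos 2x + (63/50)sin 2x
(D + E_alpha) f = (9/5)cos x - (27/5)sin x - (333/25)cos 2x + (63/50)sin 2x

g(x) = (9/5)cos x - (27/5)sin x - (333/25)cos 2x + (63/50)sin 2x


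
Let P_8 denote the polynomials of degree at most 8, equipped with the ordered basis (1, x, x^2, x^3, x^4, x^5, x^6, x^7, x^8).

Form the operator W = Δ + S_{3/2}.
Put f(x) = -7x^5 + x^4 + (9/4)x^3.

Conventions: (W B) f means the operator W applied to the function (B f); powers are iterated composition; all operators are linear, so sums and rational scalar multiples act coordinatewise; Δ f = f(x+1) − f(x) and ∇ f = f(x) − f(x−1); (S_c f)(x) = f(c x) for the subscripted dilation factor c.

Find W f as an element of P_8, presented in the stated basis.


Δ f = -35x^4 - 66x^3 - (229/4)x^2 - (97/4)x - 15/4
S_{3/2} f = -(1701/32)x^5 + (81/16)x^4 + (243/32)x^3
(Δ + S_{3/2}) f = -(1701/32)x^5 - (479/16)x^4 - (1869/32)x^3 - (229/4)x^2 - (97/4)x - 15/4

the image equals g(x) = -(1701/32)x^5 - (479/16)x^4 - (1869/32)x^3 - (229/4)x^2 - (97/4)x - 15/4


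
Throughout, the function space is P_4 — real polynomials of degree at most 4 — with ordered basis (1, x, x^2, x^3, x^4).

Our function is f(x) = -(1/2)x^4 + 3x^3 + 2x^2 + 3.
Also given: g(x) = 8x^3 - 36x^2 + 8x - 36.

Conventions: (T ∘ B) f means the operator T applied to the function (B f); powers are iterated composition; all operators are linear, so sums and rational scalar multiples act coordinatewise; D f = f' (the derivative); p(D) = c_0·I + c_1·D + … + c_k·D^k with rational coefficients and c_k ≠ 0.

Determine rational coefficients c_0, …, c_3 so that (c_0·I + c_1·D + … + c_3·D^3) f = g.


D^0 f = -(1/2)x^4 + 3x^3 + 2x^2 + 3
D^1 f = -2x^3 + 9x^2 + 4x
D^2 f = -6x^2 + 18x + 4
D^3 f = -12x + 18
matching coefficients of g against c_0 f + c_1 Df + … from the top degree down determines the c_i
solution: c_0 = 0, c_1 = -4, c_2 = 0, c_3 = -2

c_0 = 0, c_1 = -4, c_2 = 0, c_3 = -2


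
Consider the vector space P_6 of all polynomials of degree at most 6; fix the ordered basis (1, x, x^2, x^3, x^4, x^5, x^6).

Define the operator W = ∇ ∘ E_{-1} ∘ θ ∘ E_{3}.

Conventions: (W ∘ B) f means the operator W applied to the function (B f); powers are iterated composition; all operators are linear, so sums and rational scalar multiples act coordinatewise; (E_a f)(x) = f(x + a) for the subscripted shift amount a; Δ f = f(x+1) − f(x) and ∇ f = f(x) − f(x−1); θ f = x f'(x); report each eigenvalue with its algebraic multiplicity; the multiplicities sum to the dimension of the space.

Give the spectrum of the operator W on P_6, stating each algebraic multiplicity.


image of 1: 0
image of x: 1
image of x^2: 4x
image of x^3: 9x^2 + 9x - 6
image of x^4: 16x^3 + 36x^2 + 4x - 24
image of x^5: 25x^4 + 90x^3 + 80x^2 - 45x - 70
image of x^6: 36x^5 + 180x^4 + 300x^3 + 90x^2 - 234x - 180
the matrix is upper triangular; its diagonal is (0, 0, 0, 0, 0, 0, 0)
for a triangular matrix the eigenvalues are the diagonal entries, with algebraic multiplicity their repetition count

λ = 0 (multiplicity 7)


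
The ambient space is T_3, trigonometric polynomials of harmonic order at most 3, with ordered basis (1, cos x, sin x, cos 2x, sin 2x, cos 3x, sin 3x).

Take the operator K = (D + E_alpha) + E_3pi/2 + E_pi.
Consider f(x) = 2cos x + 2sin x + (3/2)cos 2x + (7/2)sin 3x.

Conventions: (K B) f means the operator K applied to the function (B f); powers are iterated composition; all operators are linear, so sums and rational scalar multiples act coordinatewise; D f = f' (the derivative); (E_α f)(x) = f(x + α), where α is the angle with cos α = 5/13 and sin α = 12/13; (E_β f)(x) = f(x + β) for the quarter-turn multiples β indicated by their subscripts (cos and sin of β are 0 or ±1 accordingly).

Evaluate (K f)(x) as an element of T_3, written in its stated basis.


the result is g(x) = (8/13)cos x - (40/13)sin x - (357/338)cos 2x - (687/169)sin 2x + (27860/2197)cos 3x - (14812/2197)sin 3x

D f = 2cos x - 2sin x - 3sin 2x + (21/2)cos 3x
E_alpha f = (34/13)cos x - (14/13)sin x - (357/338)cos 2x - (180/169)sin 2x - (2898/2197)cos 3x - (14245/4394)sin 3x
(D + E_alpha) f = (60/13)cos x - (40/13)sin x - (357/338)cos 2x - (687/169)sin 2x + (40341/4394)cos 3x - (14245/4394)sin 3x
E_3pi/2 f = -2cos x + 2sin x - (3/2)cos 2x + (7/2)cos 3x
E_pi f = -2cos x - 2sin x + (3/2)cos 2x - (7/2)sin 3x
((D + E_alpha) + E_3pi/2 + E_pi) f = (8/13)cos x - (40/13)sin x - (357/338)cos 2x - (687/169)sin 2x + (27860/2197)cos 3x - (14812/2197)sin 3x


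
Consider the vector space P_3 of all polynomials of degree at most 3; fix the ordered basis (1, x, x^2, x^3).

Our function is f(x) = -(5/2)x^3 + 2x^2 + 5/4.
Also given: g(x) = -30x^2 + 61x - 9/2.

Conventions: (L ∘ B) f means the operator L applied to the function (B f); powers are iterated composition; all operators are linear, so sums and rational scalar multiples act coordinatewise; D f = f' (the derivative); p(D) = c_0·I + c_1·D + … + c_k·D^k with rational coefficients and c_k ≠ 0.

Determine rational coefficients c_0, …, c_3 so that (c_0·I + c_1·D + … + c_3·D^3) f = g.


c_0 = 0, c_1 = 4, c_2 = -3, c_3 = -1/2

D^0 f = -(5/2)x^3 + 2x^2 + 5/4
D^1 f = -(15/2)x^2 + 4x
D^2 f = -15x + 4
D^3 f = -15
matching coefficients of g against c_0 f + c_1 Df + … from the top degree down determines the c_i
solution: c_0 = 0, c_1 = 4, c_2 = -3, c_3 = -1/2


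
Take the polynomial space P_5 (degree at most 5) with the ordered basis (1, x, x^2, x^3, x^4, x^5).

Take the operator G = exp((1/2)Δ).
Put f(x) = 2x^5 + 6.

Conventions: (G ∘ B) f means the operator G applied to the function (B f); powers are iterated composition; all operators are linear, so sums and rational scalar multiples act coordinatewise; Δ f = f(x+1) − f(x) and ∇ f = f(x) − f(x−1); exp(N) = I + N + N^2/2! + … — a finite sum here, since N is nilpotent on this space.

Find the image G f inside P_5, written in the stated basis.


g(x) = 2x^5 + 5x^4 + 15x^3 + (55/2)x^2 + (245/8)x + 353/16

order-1 term: 5x^4 + 10x^3 + 10x^2 + 5x + 1
order-2 term: 5x^3 + 15x^2 + (35/2)x + 15/2
order-3 term: (5/2)x^2 + (15/2)x + 25/4
order-4 term: (5/8)x + 5/4
order-5 term: 1/16
the series for exp((1/2)Δ) f terminates at order 5
exp((1/2)Δ) f = 2x^5 + 5x^4 + 15x^3 + (55/2)x^2 + (245/8)x + 353/16


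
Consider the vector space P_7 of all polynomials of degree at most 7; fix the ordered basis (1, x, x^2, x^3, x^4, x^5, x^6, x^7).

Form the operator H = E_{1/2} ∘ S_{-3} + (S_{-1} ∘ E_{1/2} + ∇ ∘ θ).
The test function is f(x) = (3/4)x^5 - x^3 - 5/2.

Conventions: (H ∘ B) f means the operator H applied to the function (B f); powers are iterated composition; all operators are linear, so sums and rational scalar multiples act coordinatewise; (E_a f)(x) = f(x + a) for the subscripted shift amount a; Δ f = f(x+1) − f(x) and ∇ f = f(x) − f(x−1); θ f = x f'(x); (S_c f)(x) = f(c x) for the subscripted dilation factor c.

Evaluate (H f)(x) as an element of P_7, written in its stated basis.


the result is g(x) = -183x^5 - 435x^4 - 467x^3 - (1275/8)x^2 - (735/16)x - 427/64

S_{-3} f = -(729/4)x^5 + 27x^3 - 5/2
E_{1/2} S_{-3} f = -(729/4)x^5 - (3645/8)x^4 - (3429/8)x^3 - (2997/16)x^2 - (2349/64)x - 617/128
E_{1/2} f = (3/4)x^5 + (15/8)x^4 + (7/8)x^3 - (9/16)x^2 - (33/64)x - 333/128
S_{-1} E_{1/2} f = -(3/4)x^5 + (15/8)x^4 - (7/8)x^3 - (9/16)x^2 + (33/64)x - 333/128
θ f = (15/4)x^5 - 3x^3
∇ θ f = (75/4)x^4 - (75/2)x^3 + (57/2)x^2 - (39/4)x + 3/4
(S_{-1} ∘ E_{1/2} + ∇ ∘ θ) f = -(3/4)x^5 + (165/8)x^4 - (307/8)x^3 + (447/16)x^2 - (591/64)x - 237/128
(E_{1/2} ∘ S_{-3} + (S_{-1} ∘ E_{1/2} + ∇ ∘ θ)) f = -183x^5 - 435x^4 - 467x^3 - (1275/8)x^2 - (735/16)x - 427/64


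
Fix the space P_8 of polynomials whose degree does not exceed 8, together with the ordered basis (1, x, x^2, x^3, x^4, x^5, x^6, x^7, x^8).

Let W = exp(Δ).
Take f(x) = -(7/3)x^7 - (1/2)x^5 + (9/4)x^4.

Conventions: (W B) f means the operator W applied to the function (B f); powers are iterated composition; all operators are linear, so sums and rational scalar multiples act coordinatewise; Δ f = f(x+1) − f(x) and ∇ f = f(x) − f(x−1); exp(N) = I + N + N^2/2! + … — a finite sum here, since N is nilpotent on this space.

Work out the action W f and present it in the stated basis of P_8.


order-1 term: -(49/3)x^6 - 49x^5 - (505/6)x^4 - (233/3)x^3 - (81/2)x^2 - (59/6)x - 7/12
order-2 term: -49x^5 - 245x^4 - (1730/3)x^3 - (1473/2)x^2 - (2981/6)x - 555/4
order-3 term: -(245/3)x^4 - 490x^3 - 1230x^2 - 1476x - 2104/3
order-4 term: -(245/3)x^3 - 490x^2 - (6385/6)x - 9833/12
order-5 term: -49x^2 - 245x - 1963/6
order-6 term: -(49/3)x - 49
order-7 term: -7/3
the series for exp(Δ) f terminates at order 7
exp(Δ) f = -(7/3)x^7 - (49/3)x^6 - (197/2)x^5 - (4903/12)x^4 - 1226x^3 - 2546x^2 - (19849/6)x - 24463/12

the result is g(x) = -(7/3)x^7 - (49/3)x^6 - (197/2)x^5 - (4903/12)x^4 - 1226x^3 - 2546x^2 - (19849/6)x - 24463/12


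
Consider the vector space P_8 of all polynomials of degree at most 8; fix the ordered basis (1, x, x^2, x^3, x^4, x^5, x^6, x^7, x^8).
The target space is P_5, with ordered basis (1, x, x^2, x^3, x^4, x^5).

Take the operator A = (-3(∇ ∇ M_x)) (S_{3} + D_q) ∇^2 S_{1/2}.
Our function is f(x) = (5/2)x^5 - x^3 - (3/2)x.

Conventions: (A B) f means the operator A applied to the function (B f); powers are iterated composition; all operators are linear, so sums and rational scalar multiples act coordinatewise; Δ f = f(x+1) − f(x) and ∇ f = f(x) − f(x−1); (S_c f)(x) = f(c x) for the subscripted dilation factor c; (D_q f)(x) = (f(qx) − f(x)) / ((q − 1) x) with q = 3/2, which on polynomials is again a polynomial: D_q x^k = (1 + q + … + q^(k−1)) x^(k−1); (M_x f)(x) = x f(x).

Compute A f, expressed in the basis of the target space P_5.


S_{1/2} f = (5/64)x^5 - (1/8)x^3 - (3/4)x
∇ S_{1/2} f = (25/64)x^4 - (25/32)x^3 + (13/32)x^2 - (1/64)x - 51/64
∇ ∇ S_{1/2} f = (25/16)x^3 - (75/16)x^2 + (151/32)x - 51/32
S_{3} (∇^2 S_{1/2}) f = (675/16)x^3 - (675/16)x^2 + (453/32)x - 51/32
D_q (∇^2 S_{1/2}) f = (475/64)x^2 - (375/32)x + 151/32
(S_{3} + D_q) (∇^2 S_{1/2}) f = (675/16)x^3 - (2225/64)x^2 + (39/16)x + 25/8
M_x (S_{3} + D_q) (∇^2 S_{1/2}) f = (675/16)x^4 - (2225/64)x^3 + (39/16)x^2 + (25/8)x
∇ M_x (S_{3} + D_q) (∇^2 S_{1/2}) f = (675/4)x^3 - (22875/64)x^2 + (17787/64)x - 4881/64
∇ (∇ M_x) (S_{3} + D_q) (∇^2 S_{1/2}) f = (2025/4)x^2 - (39075/32)x + 25731/32
(-3(∇ ∇ M_x)) (S_{3} + D_q) (∇^2 S_{1/2}) f = -(6075/4)x^2 + (117225/32)x - 77193/32

g(x) = -(6075/4)x^2 + (117225/32)x - 77193/32


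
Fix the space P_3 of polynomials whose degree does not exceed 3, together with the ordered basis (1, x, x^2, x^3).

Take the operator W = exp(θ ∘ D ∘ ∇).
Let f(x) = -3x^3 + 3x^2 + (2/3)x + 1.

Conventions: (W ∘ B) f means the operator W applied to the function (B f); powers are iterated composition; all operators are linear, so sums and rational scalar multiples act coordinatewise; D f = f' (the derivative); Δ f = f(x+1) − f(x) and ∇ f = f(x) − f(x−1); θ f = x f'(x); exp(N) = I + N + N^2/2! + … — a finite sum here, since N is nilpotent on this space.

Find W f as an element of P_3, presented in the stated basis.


order-1 term: -18x
the series for exp(θ ∘ D ∘ ∇) f terminates at order 1
exp(θ ∘ D ∘ ∇) f = -3x^3 + 3x^2 - (52/3)x + 1

the image equals g(x) = -3x^3 + 3x^2 - (52/3)x + 1
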